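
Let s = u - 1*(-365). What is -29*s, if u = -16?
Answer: -10121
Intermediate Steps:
s = 349 (s = -16 - 1*(-365) = -16 + 365 = 349)
-29*s = -29*349 = -10121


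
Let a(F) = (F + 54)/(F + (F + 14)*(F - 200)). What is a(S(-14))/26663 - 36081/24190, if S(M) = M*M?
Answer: -77443986029/51920726585 ≈ -1.4916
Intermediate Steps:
S(M) = M**2
a(F) = (54 + F)/(F + (-200 + F)*(14 + F)) (a(F) = (54 + F)/(F + (14 + F)*(-200 + F)) = (54 + F)/(F + (-200 + F)*(14 + F)))
a(S(-14))/26663 - 36081/24190 = ((54 + (-14)**2)/(-2800 + ((-14)**2)**2 - 185*(-14)**2))/26663 - 36081/24190 = ((54 + 196)/(-2800 + 196**2 - 185*196))*(1/26663) - 36081*1/24190 = (250/(-2800 + 38416 - 36260))*(1/26663) - 36081/24190 = (250/(-644))*(1/26663) - 36081/24190 = -1/644*250*(1/26663) - 36081/24190 = -125/322*1/26663 - 36081/24190 = -125/8585486 - 36081/24190 = -77443986029/51920726585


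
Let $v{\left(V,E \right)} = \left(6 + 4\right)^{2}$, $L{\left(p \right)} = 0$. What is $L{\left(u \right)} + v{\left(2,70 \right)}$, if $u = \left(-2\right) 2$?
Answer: $100$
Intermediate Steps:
$u = -4$
$v{\left(V,E \right)} = 100$ ($v{\left(V,E \right)} = 10^{2} = 100$)
$L{\left(u \right)} + v{\left(2,70 \right)} = 0 + 100 = 100$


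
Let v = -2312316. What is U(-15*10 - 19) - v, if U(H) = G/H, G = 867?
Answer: 390780537/169 ≈ 2.3123e+6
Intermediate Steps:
U(H) = 867/H
U(-15*10 - 19) - v = 867/(-15*10 - 19) - 1*(-2312316) = 867/(-150 - 19) + 2312316 = 867/(-169) + 2312316 = 867*(-1/169) + 2312316 = -867/169 + 2312316 = 390780537/169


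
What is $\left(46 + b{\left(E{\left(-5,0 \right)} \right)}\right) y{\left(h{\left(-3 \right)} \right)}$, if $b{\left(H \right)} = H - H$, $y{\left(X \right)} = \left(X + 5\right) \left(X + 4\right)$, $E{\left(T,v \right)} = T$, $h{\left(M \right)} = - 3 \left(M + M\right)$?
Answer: $23276$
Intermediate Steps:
$h{\left(M \right)} = - 6 M$ ($h{\left(M \right)} = - 3 \cdot 2 M = - 6 M$)
$y{\left(X \right)} = \left(4 + X\right) \left(5 + X\right)$ ($y{\left(X \right)} = \left(5 + X\right) \left(4 + X\right) = \left(4 + X\right) \left(5 + X\right)$)
$b{\left(H \right)} = 0$
$\left(46 + b{\left(E{\left(-5,0 \right)} \right)}\right) y{\left(h{\left(-3 \right)} \right)} = \left(46 + 0\right) \left(20 + \left(\left(-6\right) \left(-3\right)\right)^{2} + 9 \left(\left(-6\right) \left(-3\right)\right)\right) = 46 \left(20 + 18^{2} + 9 \cdot 18\right) = 46 \left(20 + 324 + 162\right) = 46 \cdot 506 = 23276$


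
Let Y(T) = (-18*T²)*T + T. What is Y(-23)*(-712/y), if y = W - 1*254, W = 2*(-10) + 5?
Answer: 155915896/269 ≈ 5.7961e+5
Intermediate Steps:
Y(T) = T - 18*T³ (Y(T) = -18*T³ + T = T - 18*T³)
W = -15 (W = -20 + 5 = -15)
y = -269 (y = -15 - 1*254 = -15 - 254 = -269)
Y(-23)*(-712/y) = (-23 - 18*(-23)³)*(-712/(-269)) = (-23 - 18*(-12167))*(-712*(-1/269)) = (-23 + 219006)*(712/269) = 218983*(712/269) = 155915896/269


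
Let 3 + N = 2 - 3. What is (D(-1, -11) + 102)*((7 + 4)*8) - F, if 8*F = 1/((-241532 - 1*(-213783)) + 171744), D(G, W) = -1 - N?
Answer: 10644110399/1151960 ≈ 9240.0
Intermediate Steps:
N = -4 (N = -3 + (2 - 3) = -3 - 1 = -4)
D(G, W) = 3 (D(G, W) = -1 - 1*(-4) = -1 + 4 = 3)
F = 1/1151960 (F = 1/(8*((-241532 - 1*(-213783)) + 171744)) = 1/(8*((-241532 + 213783) + 171744)) = 1/(8*(-27749 + 171744)) = (⅛)/143995 = (⅛)*(1/143995) = 1/1151960 ≈ 8.6809e-7)
(D(-1, -11) + 102)*((7 + 4)*8) - F = (3 + 102)*((7 + 4)*8) - 1*1/1151960 = 105*(11*8) - 1/1151960 = 105*88 - 1/1151960 = 9240 - 1/1151960 = 10644110399/1151960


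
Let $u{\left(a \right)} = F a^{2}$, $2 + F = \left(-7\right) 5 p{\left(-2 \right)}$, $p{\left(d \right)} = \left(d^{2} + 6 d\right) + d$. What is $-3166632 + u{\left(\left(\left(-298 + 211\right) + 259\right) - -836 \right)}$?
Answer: $350423640$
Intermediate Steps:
$p{\left(d \right)} = d^{2} + 7 d$
$F = 348$ ($F = -2 + \left(-7\right) 5 \left(- 2 \left(7 - 2\right)\right) = -2 - 35 \left(\left(-2\right) 5\right) = -2 - -350 = -2 + 350 = 348$)
$u{\left(a \right)} = 348 a^{2}$
$-3166632 + u{\left(\left(\left(-298 + 211\right) + 259\right) - -836 \right)} = -3166632 + 348 \left(\left(\left(-298 + 211\right) + 259\right) - -836\right)^{2} = -3166632 + 348 \left(\left(-87 + 259\right) + 836\right)^{2} = -3166632 + 348 \left(172 + 836\right)^{2} = -3166632 + 348 \cdot 1008^{2} = -3166632 + 348 \cdot 1016064 = -3166632 + 353590272 = 350423640$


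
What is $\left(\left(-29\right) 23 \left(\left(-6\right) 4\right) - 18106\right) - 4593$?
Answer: $-6691$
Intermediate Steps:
$\left(\left(-29\right) 23 \left(\left(-6\right) 4\right) - 18106\right) - 4593 = \left(\left(-667\right) \left(-24\right) - 18106\right) - 4593 = \left(16008 - 18106\right) - 4593 = -2098 - 4593 = -6691$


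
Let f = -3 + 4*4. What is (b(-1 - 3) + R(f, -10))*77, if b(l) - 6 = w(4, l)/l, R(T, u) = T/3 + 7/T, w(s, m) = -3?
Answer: 139601/156 ≈ 894.88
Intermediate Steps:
f = 13 (f = -3 + 16 = 13)
R(T, u) = 7/T + T/3 (R(T, u) = T*(⅓) + 7/T = T/3 + 7/T = 7/T + T/3)
b(l) = 6 - 3/l
(b(-1 - 3) + R(f, -10))*77 = ((6 - 3/(-1 - 3)) + (7/13 + (⅓)*13))*77 = ((6 - 3/(-4)) + (7*(1/13) + 13/3))*77 = ((6 - 3*(-¼)) + (7/13 + 13/3))*77 = ((6 + ¾) + 190/39)*77 = (27/4 + 190/39)*77 = (1813/156)*77 = 139601/156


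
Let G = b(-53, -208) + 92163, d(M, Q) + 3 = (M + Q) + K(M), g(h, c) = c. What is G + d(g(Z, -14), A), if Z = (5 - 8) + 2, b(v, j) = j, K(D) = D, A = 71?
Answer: 91995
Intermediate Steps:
Z = -1 (Z = -3 + 2 = -1)
d(M, Q) = -3 + Q + 2*M (d(M, Q) = -3 + ((M + Q) + M) = -3 + (Q + 2*M) = -3 + Q + 2*M)
G = 91955 (G = -208 + 92163 = 91955)
G + d(g(Z, -14), A) = 91955 + (-3 + 71 + 2*(-14)) = 91955 + (-3 + 71 - 28) = 91955 + 40 = 91995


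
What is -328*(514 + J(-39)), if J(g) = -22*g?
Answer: -450016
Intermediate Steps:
-328*(514 + J(-39)) = -328*(514 - 22*(-39)) = -328*(514 + 858) = -328*1372 = -450016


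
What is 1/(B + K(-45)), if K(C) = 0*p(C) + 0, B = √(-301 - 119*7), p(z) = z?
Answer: -I*√14/126 ≈ -0.029696*I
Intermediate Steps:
B = 9*I*√14 (B = √(-301 - 833) = √(-1134) = 9*I*√14 ≈ 33.675*I)
K(C) = 0 (K(C) = 0*C + 0 = 0 + 0 = 0)
1/(B + K(-45)) = 1/(9*I*√14 + 0) = 1/(9*I*√14) = -I*√14/126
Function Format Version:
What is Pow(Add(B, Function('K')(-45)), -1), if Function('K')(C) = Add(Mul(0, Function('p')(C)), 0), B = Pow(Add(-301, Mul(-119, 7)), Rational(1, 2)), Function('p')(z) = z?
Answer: Mul(Rational(-1, 126), I, Pow(14, Rational(1, 2))) ≈ Mul(-0.029696, I)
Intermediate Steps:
B = Mul(9, I, Pow(14, Rational(1, 2))) (B = Pow(Add(-301, -833), Rational(1, 2)) = Pow(-1134, Rational(1, 2)) = Mul(9, I, Pow(14, Rational(1, 2))) ≈ Mul(33.675, I))
Function('K')(C) = 0 (Function('K')(C) = Add(Mul(0, C), 0) = Add(0, 0) = 0)
Pow(Add(B, Function('K')(-45)), -1) = Pow(Add(Mul(9, I, Pow(14, Rational(1, 2))), 0), -1) = Pow(Mul(9, I, Pow(14, Rational(1, 2))), -1) = Mul(Rational(-1, 126), I, Pow(14, Rational(1, 2)))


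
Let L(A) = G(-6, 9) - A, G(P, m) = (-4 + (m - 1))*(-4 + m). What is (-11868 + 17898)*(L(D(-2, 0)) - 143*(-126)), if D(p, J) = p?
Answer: 108781200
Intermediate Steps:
G(P, m) = (-5 + m)*(-4 + m) (G(P, m) = (-4 + (-1 + m))*(-4 + m) = (-5 + m)*(-4 + m))
L(A) = 20 - A (L(A) = (20 + 9**2 - 9*9) - A = (20 + 81 - 81) - A = 20 - A)
(-11868 + 17898)*(L(D(-2, 0)) - 143*(-126)) = (-11868 + 17898)*((20 - 1*(-2)) - 143*(-126)) = 6030*((20 + 2) + 18018) = 6030*(22 + 18018) = 6030*18040 = 108781200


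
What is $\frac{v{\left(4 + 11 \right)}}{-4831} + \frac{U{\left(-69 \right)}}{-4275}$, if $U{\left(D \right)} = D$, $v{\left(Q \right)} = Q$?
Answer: $\frac{89738}{6884175} \approx 0.013035$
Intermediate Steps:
$\frac{v{\left(4 + 11 \right)}}{-4831} + \frac{U{\left(-69 \right)}}{-4275} = \frac{4 + 11}{-4831} - \frac{69}{-4275} = 15 \left(- \frac{1}{4831}\right) - - \frac{23}{1425} = - \frac{15}{4831} + \frac{23}{1425} = \frac{89738}{6884175}$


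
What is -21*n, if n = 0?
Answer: 0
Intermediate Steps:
-21*n = -21*0 = 0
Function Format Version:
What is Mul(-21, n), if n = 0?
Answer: 0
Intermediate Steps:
Mul(-21, n) = Mul(-21, 0) = 0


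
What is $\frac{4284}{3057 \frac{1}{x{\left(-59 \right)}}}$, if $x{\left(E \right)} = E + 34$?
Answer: $- \frac{35700}{1019} \approx -35.034$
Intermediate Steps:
$x{\left(E \right)} = 34 + E$
$\frac{4284}{3057 \frac{1}{x{\left(-59 \right)}}} = \frac{4284}{3057 \frac{1}{34 - 59}} = \frac{4284}{3057 \frac{1}{-25}} = \frac{4284}{3057 \left(- \frac{1}{25}\right)} = \frac{4284}{- \frac{3057}{25}} = 4284 \left(- \frac{25}{3057}\right) = - \frac{35700}{1019}$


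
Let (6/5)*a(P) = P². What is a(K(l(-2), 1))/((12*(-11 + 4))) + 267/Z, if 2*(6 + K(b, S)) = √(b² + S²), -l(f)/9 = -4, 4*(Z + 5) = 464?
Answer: -87161/74592 + 5*√1297/84 ≈ 0.97518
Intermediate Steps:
Z = 111 (Z = -5 + (¼)*464 = -5 + 116 = 111)
l(f) = 36 (l(f) = -9*(-4) = 36)
K(b, S) = -6 + √(S² + b²)/2 (K(b, S) = -6 + √(b² + S²)/2 = -6 + √(S² + b²)/2)
a(P) = 5*P²/6
a(K(l(-2), 1))/((12*(-11 + 4))) + 267/Z = (5*(-6 + √(1² + 36²)/2)²/6)/((12*(-11 + 4))) + 267/111 = (5*(-6 + √(1 + 1296)/2)²/6)/((12*(-7))) + 267*(1/111) = (5*(-6 + √1297/2)²/6)/(-84) + 89/37 = (5*(-6 + √1297/2)²/6)*(-1/84) + 89/37 = -5*(-6 + √1297/2)²/504 + 89/37 = 89/37 - 5*(-6 + √1297/2)²/504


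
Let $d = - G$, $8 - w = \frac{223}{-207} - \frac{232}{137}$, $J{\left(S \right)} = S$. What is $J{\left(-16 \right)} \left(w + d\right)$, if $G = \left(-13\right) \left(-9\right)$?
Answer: $\frac{48200896}{28359} \approx 1699.7$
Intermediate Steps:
$w = \frac{305447}{28359}$ ($w = 8 - \left(\frac{223}{-207} - \frac{232}{137}\right) = 8 - \left(223 \left(- \frac{1}{207}\right) - \frac{232}{137}\right) = 8 - \left(- \frac{223}{207} - \frac{232}{137}\right) = 8 - - \frac{78575}{28359} = 8 + \frac{78575}{28359} = \frac{305447}{28359} \approx 10.771$)
$G = 117$
$d = -117$ ($d = \left(-1\right) 117 = -117$)
$J{\left(-16 \right)} \left(w + d\right) = - 16 \left(\frac{305447}{28359} - 117\right) = \left(-16\right) \left(- \frac{3012556}{28359}\right) = \frac{48200896}{28359}$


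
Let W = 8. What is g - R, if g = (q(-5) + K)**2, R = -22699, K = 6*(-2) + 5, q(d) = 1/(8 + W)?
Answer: 5823265/256 ≈ 22747.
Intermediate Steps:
q(d) = 1/16 (q(d) = 1/(8 + 8) = 1/16)
K = -7 (K = -12 + 5 = -7)
g = 12321/256 (g = (1/16 - 7)**2 = (-111/16)**2 = 12321/256 ≈ 48.129)
g - R = 12321/256 - 1*(-22699) = 12321/256 + 22699 = 5823265/256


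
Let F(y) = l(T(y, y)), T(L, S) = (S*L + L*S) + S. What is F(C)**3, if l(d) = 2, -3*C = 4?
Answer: 8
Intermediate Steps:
T(L, S) = S + 2*L*S (T(L, S) = (L*S + L*S) + S = 2*L*S + S = S + 2*L*S)
C = -4/3 (C = -1/3*4 = -4/3 ≈ -1.3333)
F(y) = 2
F(C)**3 = 2**3 = 8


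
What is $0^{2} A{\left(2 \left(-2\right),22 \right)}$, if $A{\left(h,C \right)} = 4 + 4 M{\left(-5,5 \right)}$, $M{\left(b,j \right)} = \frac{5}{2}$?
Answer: $0$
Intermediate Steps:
$M{\left(b,j \right)} = \frac{5}{2}$ ($M{\left(b,j \right)} = 5 \cdot \frac{1}{2} = \frac{5}{2}$)
$A{\left(h,C \right)} = 14$ ($A{\left(h,C \right)} = 4 + 4 \cdot \frac{5}{2} = 4 + 10 = 14$)
$0^{2} A{\left(2 \left(-2\right),22 \right)} = 0^{2} \cdot 14 = 0 \cdot 14 = 0$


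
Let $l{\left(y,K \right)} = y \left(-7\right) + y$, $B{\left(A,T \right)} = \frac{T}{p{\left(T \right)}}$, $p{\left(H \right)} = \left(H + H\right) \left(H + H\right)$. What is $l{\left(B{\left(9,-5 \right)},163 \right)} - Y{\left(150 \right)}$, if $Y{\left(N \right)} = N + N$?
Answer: $- \frac{2997}{10} \approx -299.7$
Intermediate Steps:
$Y{\left(N \right)} = 2 N$
$p{\left(H \right)} = 4 H^{2}$ ($p{\left(H \right)} = 2 H 2 H = 4 H^{2}$)
$B{\left(A,T \right)} = \frac{1}{4 T}$ ($B{\left(A,T \right)} = \frac{T}{4 T^{2}} = T \frac{1}{4 T^{2}} = \frac{1}{4 T}$)
$l{\left(y,K \right)} = - 6 y$ ($l{\left(y,K \right)} = - 7 y + y = - 6 y$)
$l{\left(B{\left(9,-5 \right)},163 \right)} - Y{\left(150 \right)} = - 6 \frac{1}{4 \left(-5\right)} - 2 \cdot 150 = - 6 \cdot \frac{1}{4} \left(- \frac{1}{5}\right) - 300 = \left(-6\right) \left(- \frac{1}{20}\right) - 300 = \frac{3}{10} - 300 = - \frac{2997}{10}$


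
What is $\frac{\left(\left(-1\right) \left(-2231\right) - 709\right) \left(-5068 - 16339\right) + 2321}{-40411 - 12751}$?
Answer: $\frac{32579133}{53162} \approx 612.83$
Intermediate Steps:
$\frac{\left(\left(-1\right) \left(-2231\right) - 709\right) \left(-5068 - 16339\right) + 2321}{-40411 - 12751} = \frac{\left(2231 - 709\right) \left(-21407\right) + 2321}{-53162} = \left(1522 \left(-21407\right) + 2321\right) \left(- \frac{1}{53162}\right) = \left(-32581454 + 2321\right) \left(- \frac{1}{53162}\right) = \left(-32579133\right) \left(- \frac{1}{53162}\right) = \frac{32579133}{53162}$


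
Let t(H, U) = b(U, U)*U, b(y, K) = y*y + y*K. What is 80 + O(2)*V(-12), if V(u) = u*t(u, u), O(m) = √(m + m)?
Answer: 83024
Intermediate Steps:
b(y, K) = y² + K*y
t(H, U) = 2*U³ (t(H, U) = (U*(U + U))*U = (U*(2*U))*U = (2*U²)*U = 2*U³)
O(m) = √2*√m (O(m) = √(2*m) = √2*√m)
V(u) = 2*u⁴ (V(u) = u*(2*u³) = 2*u⁴)
80 + O(2)*V(-12) = 80 + (√2*√2)*(2*(-12)⁴) = 80 + 2*(2*20736) = 80 + 2*41472 = 80 + 82944 = 83024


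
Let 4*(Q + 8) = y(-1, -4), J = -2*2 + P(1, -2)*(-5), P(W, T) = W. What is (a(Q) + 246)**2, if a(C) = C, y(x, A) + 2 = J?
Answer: 885481/16 ≈ 55343.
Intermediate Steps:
J = -9 (J = -2*2 + 1*(-5) = -4 - 5 = -9)
y(x, A) = -11 (y(x, A) = -2 - 9 = -11)
Q = -43/4 (Q = -8 + (1/4)*(-11) = -8 - 11/4 = -43/4 ≈ -10.750)
(a(Q) + 246)**2 = (-43/4 + 246)**2 = (941/4)**2 = 885481/16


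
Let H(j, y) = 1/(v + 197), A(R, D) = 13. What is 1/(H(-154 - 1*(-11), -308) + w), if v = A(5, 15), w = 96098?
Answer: 210/20180581 ≈ 1.0406e-5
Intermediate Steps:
v = 13
H(j, y) = 1/210 (H(j, y) = 1/(13 + 197) = 1/210)
1/(H(-154 - 1*(-11), -308) + w) = 1/(1/210 + 96098) = 1/(20180581/210) = 210/20180581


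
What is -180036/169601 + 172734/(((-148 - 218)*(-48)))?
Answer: 4355497781/496591728 ≈ 8.7708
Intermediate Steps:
-180036/169601 + 172734/(((-148 - 218)*(-48))) = -180036*1/169601 + 172734/((-366*(-48))) = -180036/169601 + 172734/17568 = -180036/169601 + 172734*(1/17568) = -180036/169601 + 28789/2928 = 4355497781/496591728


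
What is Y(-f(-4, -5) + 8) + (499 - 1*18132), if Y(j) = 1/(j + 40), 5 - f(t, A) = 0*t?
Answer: -758218/43 ≈ -17633.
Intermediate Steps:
f(t, A) = 5 (f(t, A) = 5 - 0*t = 5 - 1*0 = 5 + 0 = 5)
Y(j) = 1/(40 + j)
Y(-f(-4, -5) + 8) + (499 - 1*18132) = 1/(40 + (-1*5 + 8)) + (499 - 1*18132) = 1/(40 + (-5 + 8)) + (499 - 18132) = 1/(40 + 3) - 17633 = 1/43 - 17633 = -758218/43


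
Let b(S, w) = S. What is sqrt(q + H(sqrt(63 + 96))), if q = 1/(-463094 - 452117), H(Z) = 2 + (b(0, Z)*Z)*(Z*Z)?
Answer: sqrt(1675221433831)/915211 ≈ 1.4142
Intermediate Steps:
H(Z) = 2 (H(Z) = 2 + (0*Z)*(Z*Z) = 2 + 0*Z**2 = 2 + 0 = 2)
q = -1/915211 (q = 1/(-915211) = -1/915211 ≈ -1.0926e-6)
sqrt(q + H(sqrt(63 + 96))) = sqrt(-1/915211 + 2) = sqrt(1830421/915211) = sqrt(1675221433831)/915211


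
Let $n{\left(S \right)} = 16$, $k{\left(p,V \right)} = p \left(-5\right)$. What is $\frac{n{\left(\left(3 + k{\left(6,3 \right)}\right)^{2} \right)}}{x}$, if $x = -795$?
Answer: $- \frac{16}{795} \approx -0.020126$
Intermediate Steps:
$k{\left(p,V \right)} = - 5 p$
$\frac{n{\left(\left(3 + k{\left(6,3 \right)}\right)^{2} \right)}}{x} = \frac{16}{-795} = 16 \left(- \frac{1}{795}\right) = - \frac{16}{795}$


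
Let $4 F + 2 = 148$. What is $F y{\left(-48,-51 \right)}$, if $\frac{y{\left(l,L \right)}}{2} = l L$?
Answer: $178704$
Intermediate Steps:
$F = \frac{73}{2}$ ($F = - \frac{1}{2} + \frac{1}{4} \cdot 148 = - \frac{1}{2} + 37 = \frac{73}{2} \approx 36.5$)
$y{\left(l,L \right)} = 2 L l$ ($y{\left(l,L \right)} = 2 l L = 2 L l$)
$F y{\left(-48,-51 \right)} = \frac{73 \cdot 2 \left(-51\right) \left(-48\right)}{2} = \frac{73}{2} \cdot 4896 = 178704$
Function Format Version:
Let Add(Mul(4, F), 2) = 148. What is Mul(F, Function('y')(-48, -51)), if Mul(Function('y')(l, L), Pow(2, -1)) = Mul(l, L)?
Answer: 178704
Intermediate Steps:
F = Rational(73, 2) (F = Add(Rational(-1, 2), Mul(Rational(1, 4), 148)) = Add(Rational(-1, 2), 37) = Rational(73, 2) ≈ 36.500)
Function('y')(l, L) = Mul(2, L, l) (Function('y')(l, L) = Mul(2, Mul(l, L)) = Mul(2, Mul(L, l)) = Mul(2, L, l))
Mul(F, Function('y')(-48, -51)) = Mul(Rational(73, 2), Mul(2, -51, -48)) = Mul(Rational(73, 2), 4896) = 178704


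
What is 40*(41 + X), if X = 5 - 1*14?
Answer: 1280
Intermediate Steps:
X = -9 (X = 5 - 14 = -9)
40*(41 + X) = 40*(41 - 9) = 40*32 = 1280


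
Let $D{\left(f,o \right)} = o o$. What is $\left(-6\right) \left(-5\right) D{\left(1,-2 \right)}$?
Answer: $120$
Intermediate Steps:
$D{\left(f,o \right)} = o^{2}$
$\left(-6\right) \left(-5\right) D{\left(1,-2 \right)} = \left(-6\right) \left(-5\right) \left(-2\right)^{2} = 30 \cdot 4 = 120$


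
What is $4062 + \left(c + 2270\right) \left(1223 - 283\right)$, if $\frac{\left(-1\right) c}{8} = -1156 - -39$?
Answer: $10537702$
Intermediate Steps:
$c = 8936$ ($c = - 8 \left(-1156 - -39\right) = - 8 \left(-1156 + 39\right) = \left(-8\right) \left(-1117\right) = 8936$)
$4062 + \left(c + 2270\right) \left(1223 - 283\right) = 4062 + \left(8936 + 2270\right) \left(1223 - 283\right) = 4062 + 11206 \cdot 940 = 4062 + 10533640 = 10537702$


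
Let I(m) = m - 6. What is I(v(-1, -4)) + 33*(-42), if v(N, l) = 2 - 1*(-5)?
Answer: -1385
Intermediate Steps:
v(N, l) = 7 (v(N, l) = 2 + 5 = 7)
I(m) = -6 + m
I(v(-1, -4)) + 33*(-42) = (-6 + 7) + 33*(-42) = 1 - 1386 = -1385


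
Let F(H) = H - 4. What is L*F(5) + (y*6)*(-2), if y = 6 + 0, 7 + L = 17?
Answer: -62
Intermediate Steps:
L = 10 (L = -7 + 17 = 10)
y = 6
F(H) = -4 + H
L*F(5) + (y*6)*(-2) = 10*(-4 + 5) + (6*6)*(-2) = 10*1 + 36*(-2) = 10 - 72 = -62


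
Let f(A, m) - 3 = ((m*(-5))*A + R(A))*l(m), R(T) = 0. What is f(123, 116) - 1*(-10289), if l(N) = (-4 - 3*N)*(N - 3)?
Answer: 2837630132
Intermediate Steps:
l(N) = (-4 - 3*N)*(-3 + N)
f(A, m) = 3 - 5*A*m*(12 - 3*m² + 5*m) (f(A, m) = 3 + ((m*(-5))*A + 0)*(12 - 3*m² + 5*m) = 3 + ((-5*m)*A + 0)*(12 - 3*m² + 5*m) = 3 + (-5*A*m + 0)*(12 - 3*m² + 5*m) = 3 + (-5*A*m)*(12 - 3*m² + 5*m) = 3 - 5*A*m*(12 - 3*m² + 5*m))
f(123, 116) - 1*(-10289) = (3 - 5*123*116*(12 - 3*116² + 5*116)) - 1*(-10289) = (3 - 5*123*116*(12 - 3*13456 + 580)) + 10289 = (3 - 5*123*116*(12 - 40368 + 580)) + 10289 = (3 - 5*123*116*(-39776)) + 10289 = (3 + 2837619840) + 10289 = 2837619843 + 10289 = 2837630132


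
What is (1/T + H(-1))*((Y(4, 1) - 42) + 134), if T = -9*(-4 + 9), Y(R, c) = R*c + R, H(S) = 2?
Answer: 1780/9 ≈ 197.78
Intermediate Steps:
Y(R, c) = R + R*c
T = -45 (T = -9*5 = -45)
(1/T + H(-1))*((Y(4, 1) - 42) + 134) = (1/(-45) + 2)*((4*(1 + 1) - 42) + 134) = (-1/45 + 2)*((4*2 - 42) + 134) = 89*((8 - 42) + 134)/45 = 89*(-34 + 134)/45 = (89/45)*100 = 1780/9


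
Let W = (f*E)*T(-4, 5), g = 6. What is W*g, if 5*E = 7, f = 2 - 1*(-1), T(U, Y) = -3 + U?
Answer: -882/5 ≈ -176.40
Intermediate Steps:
f = 3 (f = 2 + 1 = 3)
E = 7/5 (E = (⅕)*7 = 7/5 ≈ 1.4000)
W = -147/5 (W = (3*(7/5))*(-3 - 4) = (21/5)*(-7) = -147/5 ≈ -29.400)
W*g = -147/5*6 = -882/5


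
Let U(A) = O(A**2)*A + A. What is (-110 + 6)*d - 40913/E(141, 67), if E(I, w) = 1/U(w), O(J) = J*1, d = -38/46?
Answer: -283080727194/23 ≈ -1.2308e+10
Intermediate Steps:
d = -19/23 (d = -38*1/46 = -19/23 ≈ -0.82609)
O(J) = J
U(A) = A + A**3 (U(A) = A**2*A + A = A**3 + A = A + A**3)
E(I, w) = 1/(w + w**3)
(-110 + 6)*d - 40913/E(141, 67) = (-110 + 6)*(-19/23) - 40913/(1/(67 + 67**3)) = -104*(-19/23) - 40913/(1/(67 + 300763)) = 1976/23 - 40913/(1/300830) = 1976/23 - 40913/1/300830 = 1976/23 - 40913*300830 = 1976/23 - 1*12307857790 = 1976/23 - 12307857790 = -283080727194/23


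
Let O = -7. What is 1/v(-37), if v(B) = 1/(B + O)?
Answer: -44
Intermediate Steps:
v(B) = 1/(-7 + B) (v(B) = 1/(B - 7) = 1/(-7 + B))
1/v(-37) = 1/(1/(-7 - 37)) = 1/(1/(-44)) = 1/(-1/44) = -44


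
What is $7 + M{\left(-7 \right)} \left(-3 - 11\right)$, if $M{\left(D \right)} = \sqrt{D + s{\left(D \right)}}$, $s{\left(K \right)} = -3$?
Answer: $7 - 14 i \sqrt{10} \approx 7.0 - 44.272 i$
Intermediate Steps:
$M{\left(D \right)} = \sqrt{-3 + D}$ ($M{\left(D \right)} = \sqrt{D - 3} = \sqrt{-3 + D}$)
$7 + M{\left(-7 \right)} \left(-3 - 11\right) = 7 + \sqrt{-3 - 7} \left(-3 - 11\right) = 7 + \sqrt{-10} \left(-14\right) = 7 + i \sqrt{10} \left(-14\right) = 7 - 14 i \sqrt{10}$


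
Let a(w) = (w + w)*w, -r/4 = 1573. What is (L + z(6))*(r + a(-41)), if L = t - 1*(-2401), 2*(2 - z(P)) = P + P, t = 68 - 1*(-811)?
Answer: -9598680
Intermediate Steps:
r = -6292 (r = -4*1573 = -6292)
t = 879 (t = 68 + 811 = 879)
a(w) = 2*w² (a(w) = (2*w)*w = 2*w²)
z(P) = 2 - P (z(P) = 2 - (P + P)/2 = 2 - P)
L = 3280 (L = 879 - 1*(-2401) = 879 + 2401 = 3280)
(L + z(6))*(r + a(-41)) = (3280 + (2 - 1*6))*(-6292 + 2*(-41)²) = (3280 + (2 - 6))*(-6292 + 2*1681) = (3280 - 4)*(-6292 + 3362) = 3276*(-2930) = -9598680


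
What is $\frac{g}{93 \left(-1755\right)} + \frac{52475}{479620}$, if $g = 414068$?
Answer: $- \frac{38006117407}{15656235660} \approx -2.4275$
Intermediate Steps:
$\frac{g}{93 \left(-1755\right)} + \frac{52475}{479620} = \frac{414068}{93 \left(-1755\right)} + \frac{52475}{479620} = \frac{414068}{-163215} + 52475 \cdot \frac{1}{479620} = 414068 \left(- \frac{1}{163215}\right) + \frac{10495}{95924} = - \frac{414068}{163215} + \frac{10495}{95924} = - \frac{38006117407}{15656235660}$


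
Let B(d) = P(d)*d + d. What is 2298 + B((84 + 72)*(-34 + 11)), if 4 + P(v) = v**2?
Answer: -46190980410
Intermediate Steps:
P(v) = -4 + v**2
B(d) = d + d*(-4 + d**2) (B(d) = (-4 + d**2)*d + d = d*(-4 + d**2) + d = d + d*(-4 + d**2))
2298 + B((84 + 72)*(-34 + 11)) = 2298 + ((84 + 72)*(-34 + 11))*(-3 + ((84 + 72)*(-34 + 11))**2) = 2298 + (156*(-23))*(-3 + (156*(-23))**2) = 2298 - 3588*(-3 + (-3588)**2) = 2298 - 3588*(-3 + 12873744) = 2298 - 3588*12873741 = 2298 - 46190982708 = -46190980410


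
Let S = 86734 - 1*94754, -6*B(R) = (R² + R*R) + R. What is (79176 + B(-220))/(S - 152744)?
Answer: -94619/241146 ≈ -0.39237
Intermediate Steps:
B(R) = -R²/3 - R/6 (B(R) = -((R² + R*R) + R)/6 = -((R² + R²) + R)/6 = -(2*R² + R)/6 = -(R + 2*R²)/6 = -R²/3 - R/6)
S = -8020 (S = 86734 - 94754 = -8020)
(79176 + B(-220))/(S - 152744) = (79176 - ⅙*(-220)*(1 + 2*(-220)))/(-8020 - 152744) = (79176 - ⅙*(-220)*(1 - 440))/(-160764) = (79176 - ⅙*(-220)*(-439))*(-1/160764) = (79176 - 48290/3)*(-1/160764) = (189238/3)*(-1/160764) = -94619/241146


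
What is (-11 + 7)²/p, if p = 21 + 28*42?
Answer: 16/1197 ≈ 0.013367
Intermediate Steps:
p = 1197 (p = 21 + 1176 = 1197)
(-11 + 7)²/p = (-11 + 7)²/1197 = (-4)²*(1/1197) = 16*(1/1197) = 16/1197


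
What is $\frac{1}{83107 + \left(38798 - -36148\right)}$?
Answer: $\frac{1}{158053} \approx 6.327 \cdot 10^{-6}$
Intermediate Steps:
$\frac{1}{83107 + \left(38798 - -36148\right)} = \frac{1}{83107 + \left(38798 + 36148\right)} = \frac{1}{83107 + 74946} = \frac{1}{158053}$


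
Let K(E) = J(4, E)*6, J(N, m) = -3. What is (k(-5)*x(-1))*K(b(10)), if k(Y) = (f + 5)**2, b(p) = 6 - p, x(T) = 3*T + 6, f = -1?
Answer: -864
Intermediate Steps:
x(T) = 6 + 3*T
k(Y) = 16 (k(Y) = (-1 + 5)**2 = 4**2 = 16)
K(E) = -18 (K(E) = -3*6 = -18)
(k(-5)*x(-1))*K(b(10)) = (16*(6 + 3*(-1)))*(-18) = (16*(6 - 3))*(-18) = (16*3)*(-18) = 48*(-18) = -864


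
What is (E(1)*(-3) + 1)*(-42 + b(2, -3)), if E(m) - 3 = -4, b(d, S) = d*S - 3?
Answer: -204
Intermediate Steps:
b(d, S) = -3 + S*d (b(d, S) = S*d - 3 = -3 + S*d)
E(m) = -1 (E(m) = 3 - 4 = -1)
(E(1)*(-3) + 1)*(-42 + b(2, -3)) = (-1*(-3) + 1)*(-42 + (-3 - 3*2)) = (3 + 1)*(-42 + (-3 - 6)) = 4*(-42 - 9) = 4*(-51) = -204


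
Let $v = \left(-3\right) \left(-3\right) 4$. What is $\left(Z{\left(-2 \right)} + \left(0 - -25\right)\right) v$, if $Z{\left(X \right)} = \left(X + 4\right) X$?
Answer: $756$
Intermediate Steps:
$v = 36$ ($v = 9 \cdot 4 = 36$)
$Z{\left(X \right)} = X \left(4 + X\right)$ ($Z{\left(X \right)} = \left(4 + X\right) X = X \left(4 + X\right)$)
$\left(Z{\left(-2 \right)} + \left(0 - -25\right)\right) v = \left(- 2 \left(4 - 2\right) + \left(0 - -25\right)\right) 36 = \left(\left(-2\right) 2 + \left(0 + 25\right)\right) 36 = \left(-4 + 25\right) 36 = 21 \cdot 36 = 756$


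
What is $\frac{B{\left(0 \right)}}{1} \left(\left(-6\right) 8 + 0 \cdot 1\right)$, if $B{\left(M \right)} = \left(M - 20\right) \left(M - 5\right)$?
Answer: $-4800$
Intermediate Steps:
$B{\left(M \right)} = \left(-20 + M\right) \left(-5 + M\right)$
$\frac{B{\left(0 \right)}}{1} \left(\left(-6\right) 8 + 0 \cdot 1\right) = \frac{100 + 0^{2} - 0}{1} \left(\left(-6\right) 8 + 0 \cdot 1\right) = \left(100 + 0 + 0\right) 1 \left(-48 + 0\right) = 100 \cdot 1 \left(-48\right) = 100 \left(-48\right) = -4800$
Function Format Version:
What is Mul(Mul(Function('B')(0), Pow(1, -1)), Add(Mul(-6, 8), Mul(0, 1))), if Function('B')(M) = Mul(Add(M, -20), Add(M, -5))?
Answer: -4800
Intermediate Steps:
Function('B')(M) = Mul(Add(-20, M), Add(-5, M))
Mul(Mul(Function('B')(0), Pow(1, -1)), Add(Mul(-6, 8), Mul(0, 1))) = Mul(Mul(Add(100, Pow(0, 2), Mul(-25, 0)), Pow(1, -1)), Add(Mul(-6, 8), Mul(0, 1))) = Mul(Mul(Add(100, 0, 0), 1), Add(-48, 0)) = Mul(Mul(100, 1), -48) = Mul(100, -48) = -4800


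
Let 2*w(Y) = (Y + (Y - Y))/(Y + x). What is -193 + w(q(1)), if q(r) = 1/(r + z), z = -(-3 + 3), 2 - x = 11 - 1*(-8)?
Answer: -6177/32 ≈ -193.03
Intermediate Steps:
x = -17 (x = 2 - (11 - 1*(-8)) = 2 - (11 + 8) = 2 - 1*19 = 2 - 19 = -17)
z = 0 (z = -1*0 = 0)
q(r) = 1/r (q(r) = 1/(r + 0) = 1/r)
w(Y) = Y/(2*(-17 + Y)) (w(Y) = ((Y + (Y - Y))/(Y - 17))/2 = ((Y + 0)/(-17 + Y))/2 = (Y/(-17 + Y))/2 = Y/(2*(-17 + Y)))
-193 + w(q(1)) = -193 + (½)/(1*(-17 + 1/1)) = -193 + (½)*1/(-17 + 1) = -193 + (½)*1/(-16) = -193 + (½)*1*(-1/16) = -193 - 1/32 = -6177/32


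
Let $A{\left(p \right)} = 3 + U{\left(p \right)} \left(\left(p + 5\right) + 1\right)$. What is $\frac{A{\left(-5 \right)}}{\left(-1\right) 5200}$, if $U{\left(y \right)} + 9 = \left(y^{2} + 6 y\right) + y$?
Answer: $\frac{1}{325} \approx 0.0030769$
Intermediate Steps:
$U{\left(y \right)} = -9 + y^{2} + 7 y$ ($U{\left(y \right)} = -9 + \left(\left(y^{2} + 6 y\right) + y\right) = -9 + \left(y^{2} + 7 y\right) = -9 + y^{2} + 7 y$)
$A{\left(p \right)} = 3 + \left(6 + p\right) \left(-9 + p^{2} + 7 p\right)$ ($A{\left(p \right)} = 3 + \left(-9 + p^{2} + 7 p\right) \left(\left(p + 5\right) + 1\right) = 3 + \left(-9 + p^{2} + 7 p\right) \left(\left(5 + p\right) + 1\right) = 3 + \left(-9 + p^{2} + 7 p\right) \left(6 + p\right) = 3 + \left(6 + p\right) \left(-9 + p^{2} + 7 p\right)$)
$\frac{A{\left(-5 \right)}}{\left(-1\right) 5200} = \frac{-51 + \left(-5\right)^{3} + 13 \left(-5\right)^{2} + 33 \left(-5\right)}{\left(-1\right) 5200} = \frac{-51 - 125 + 13 \cdot 25 - 165}{-5200} = \left(-51 - 125 + 325 - 165\right) \left(- \frac{1}{5200}\right) = \left(-16\right) \left(- \frac{1}{5200}\right) = \frac{1}{325}$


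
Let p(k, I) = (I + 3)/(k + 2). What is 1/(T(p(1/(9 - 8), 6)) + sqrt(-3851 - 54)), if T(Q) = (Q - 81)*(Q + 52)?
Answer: -78/334691 - I*sqrt(3905)/18408005 ≈ -0.00023305 - 3.3947e-6*I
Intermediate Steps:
p(k, I) = (3 + I)/(2 + k)
T(Q) = (-81 + Q)*(52 + Q)
1/(T(p(1/(9 - 8), 6)) + sqrt(-3851 - 54)) = 1/((-4212 + ((3 + 6)/(2 + 1/(9 - 8)))**2 - 29*(3 + 6)/(2 + 1/(9 - 8))) + sqrt(-3851 - 54)) = 1/((-4212 + (9/(2 + 1/1))**2 - 29*9/(2 + 1/1)) + sqrt(-3905)) = 1/((-4212 + (9/(2 + 1))**2 - 29*9/(2 + 1)) + I*sqrt(3905)) = 1/((-4212 + (9/3)**2 - 29*9/3) + I*sqrt(3905)) = 1/((-4212 + ((1/3)*9)**2 - 29*9/3) + I*sqrt(3905)) = 1/((-4212 + 3**2 - 29*3) + I*sqrt(3905)) = 1/((-4212 + 9 - 87) + I*sqrt(3905)) = 1/(-4290 + I*sqrt(3905))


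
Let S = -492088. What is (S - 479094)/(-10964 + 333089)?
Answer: -971182/322125 ≈ -3.0149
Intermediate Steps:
(S - 479094)/(-10964 + 333089) = (-492088 - 479094)/(-10964 + 333089) = -971182/322125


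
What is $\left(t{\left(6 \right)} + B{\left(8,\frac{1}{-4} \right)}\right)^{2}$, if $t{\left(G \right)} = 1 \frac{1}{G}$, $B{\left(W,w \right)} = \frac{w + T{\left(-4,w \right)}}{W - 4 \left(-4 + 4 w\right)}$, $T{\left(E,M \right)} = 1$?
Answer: $\frac{4225}{112896} \approx 0.037424$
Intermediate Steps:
$B{\left(W,w \right)} = \frac{1 + w}{16 + W - 16 w}$ ($B{\left(W,w \right)} = \frac{w + 1}{W - 4 \left(-4 + 4 w\right)} = \frac{1 + w}{W - \left(-16 + 16 w\right)} = \frac{1 + w}{16 + W - 16 w}$)
$t{\left(G \right)} = \frac{1}{G}$
$\left(t{\left(6 \right)} + B{\left(8,\frac{1}{-4} \right)}\right)^{2} = \left(\frac{1}{6} + \frac{1 + \frac{1}{-4}}{16 + 8 - \frac{16}{-4}}\right)^{2} = \left(\frac{1}{6} + \frac{1 - \frac{1}{4}}{16 + 8 - -4}\right)^{2} = \left(\frac{1}{6} + \frac{1}{16 + 8 + 4} \cdot \frac{3}{4}\right)^{2} = \left(\frac{1}{6} + \frac{1}{28} \cdot \frac{3}{4}\right)^{2} = \left(\frac{1}{6} + \frac{3}{112}\right)^{2} = \left(\frac{65}{336}\right)^{2} = \frac{4225}{112896}$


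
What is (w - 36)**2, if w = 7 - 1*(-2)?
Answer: 729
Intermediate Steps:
w = 9 (w = 7 + 2 = 9)
(w - 36)**2 = (9 - 36)**2 = (-27)**2 = 729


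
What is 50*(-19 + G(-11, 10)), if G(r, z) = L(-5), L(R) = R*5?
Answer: -2200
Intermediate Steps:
L(R) = 5*R
G(r, z) = -25 (G(r, z) = 5*(-5) = -25)
50*(-19 + G(-11, 10)) = 50*(-19 - 25) = 50*(-44) = -2200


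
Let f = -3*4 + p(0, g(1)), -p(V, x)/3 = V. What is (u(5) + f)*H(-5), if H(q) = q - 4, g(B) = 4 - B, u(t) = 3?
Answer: 81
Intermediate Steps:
p(V, x) = -3*V
H(q) = -4 + q
f = -12 (f = -3*4 - 3*0 = -12 + 0 = -12)
(u(5) + f)*H(-5) = (3 - 12)*(-4 - 5) = -9*(-9) = 81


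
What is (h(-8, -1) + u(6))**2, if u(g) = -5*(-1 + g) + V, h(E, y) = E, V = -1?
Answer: 1156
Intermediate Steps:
u(g) = 4 - 5*g (u(g) = -5*(-1 + g) - 1 = (5 - 5*g) - 1 = 4 - 5*g)
(h(-8, -1) + u(6))**2 = (-8 + (4 - 5*6))**2 = (-8 + (4 - 30))**2 = (-8 - 26)**2 = (-34)**2 = 1156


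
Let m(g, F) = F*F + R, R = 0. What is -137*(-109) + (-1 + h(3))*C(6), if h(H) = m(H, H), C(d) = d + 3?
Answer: 15005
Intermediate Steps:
C(d) = 3 + d
m(g, F) = F² (m(g, F) = F*F + 0 = F² + 0 = F²)
h(H) = H²
-137*(-109) + (-1 + h(3))*C(6) = -137*(-109) + (-1 + 3²)*(3 + 6) = 14933 + (-1 + 9)*9 = 14933 + 8*9 = 14933 + 72 = 15005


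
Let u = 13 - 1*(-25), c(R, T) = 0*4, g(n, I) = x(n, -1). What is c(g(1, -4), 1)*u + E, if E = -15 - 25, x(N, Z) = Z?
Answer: -40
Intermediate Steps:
g(n, I) = -1
c(R, T) = 0
u = 38 (u = 13 + 25 = 38)
E = -40
c(g(1, -4), 1)*u + E = 0*38 - 40 = 0 - 40 = -40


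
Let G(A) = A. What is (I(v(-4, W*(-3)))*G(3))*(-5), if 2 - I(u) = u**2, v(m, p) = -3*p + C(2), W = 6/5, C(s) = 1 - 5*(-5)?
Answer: 101418/5 ≈ 20284.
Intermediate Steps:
C(s) = 26 (C(s) = 1 + 25 = 26)
W = 6/5 (W = 6*(1/5) = 6/5 ≈ 1.2000)
v(m, p) = 26 - 3*p (v(m, p) = -3*p + 26 = 26 - 3*p)
I(u) = 2 - u**2
(I(v(-4, W*(-3)))*G(3))*(-5) = ((2 - (26 - 18*(-3)/5)**2)*3)*(-5) = ((2 - (26 - 3*(-18/5))**2)*3)*(-5) = ((2 - (26 + 54/5)**2)*3)*(-5) = ((2 - (184/5)**2)*3)*(-5) = ((2 - 1*33856/25)*3)*(-5) = ((2 - 33856/25)*3)*(-5) = -33806/25*3*(-5) = -101418/25*(-5) = 101418/5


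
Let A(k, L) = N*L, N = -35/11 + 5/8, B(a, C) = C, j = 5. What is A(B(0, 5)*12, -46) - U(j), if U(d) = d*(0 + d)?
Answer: 4075/44 ≈ 92.614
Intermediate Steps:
U(d) = d² (U(d) = d*d = d²)
N = -225/88 (N = -35*1/11 + 5*(⅛) = -35/11 + 5/8 = -225/88 ≈ -2.5568)
A(k, L) = -225*L/88
A(B(0, 5)*12, -46) - U(j) = -225/88*(-46) - 1*5² = 5175/44 - 1*25 = 5175/44 - 25 = 4075/44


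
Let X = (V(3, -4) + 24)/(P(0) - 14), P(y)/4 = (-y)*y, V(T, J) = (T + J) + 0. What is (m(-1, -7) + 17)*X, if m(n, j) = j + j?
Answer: -69/14 ≈ -4.9286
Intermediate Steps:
V(T, J) = J + T (V(T, J) = (J + T) + 0 = J + T)
m(n, j) = 2*j
P(y) = -4*y² (P(y) = 4*((-y)*y) = 4*(-y²) = -4*y²)
X = -23/14 (X = ((-4 + 3) + 24)/(-4*0² - 14) = (-1 + 24)/(-4*0 - 14) = 23/(0 - 14) = 23/(-14) = 23*(-1/14) = -23/14 ≈ -1.6429)
(m(-1, -7) + 17)*X = (2*(-7) + 17)*(-23/14) = (-14 + 17)*(-23/14) = 3*(-23/14) = -69/14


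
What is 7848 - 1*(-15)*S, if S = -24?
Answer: 7488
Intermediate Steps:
7848 - 1*(-15)*S = 7848 - 1*(-15)*(-24) = 7848 - (-15)*(-24) = 7848 - 1*360 = 7848 - 360 = 7488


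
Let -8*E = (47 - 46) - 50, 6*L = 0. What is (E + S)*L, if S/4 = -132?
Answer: 0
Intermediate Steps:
S = -528 (S = 4*(-132) = -528)
L = 0 (L = (1/6)*0 = 0)
E = 49/8 (E = -((47 - 46) - 50)/8 = -(1 - 50)/8 = -1/8*(-49) = 49/8 ≈ 6.1250)
(E + S)*L = (49/8 - 528)*0 = -4175/8*0 = 0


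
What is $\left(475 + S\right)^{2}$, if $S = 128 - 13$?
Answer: $348100$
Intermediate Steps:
$S = 115$ ($S = 128 + \left(-57 + 44\right) = 128 - 13 = 115$)
$\left(475 + S\right)^{2} = \left(475 + 115\right)^{2} = 590^{2} = 348100$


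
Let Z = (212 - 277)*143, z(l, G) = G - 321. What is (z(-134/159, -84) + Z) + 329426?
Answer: 319726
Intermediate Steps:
z(l, G) = -321 + G
Z = -9295 (Z = -65*143 = -9295)
(z(-134/159, -84) + Z) + 329426 = ((-321 - 84) - 9295) + 329426 = (-405 - 9295) + 329426 = -9700 + 329426 = 319726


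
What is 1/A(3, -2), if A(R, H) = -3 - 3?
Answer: -⅙ ≈ -0.16667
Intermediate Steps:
A(R, H) = -6
1/A(3, -2) = 1/(-6) = -⅙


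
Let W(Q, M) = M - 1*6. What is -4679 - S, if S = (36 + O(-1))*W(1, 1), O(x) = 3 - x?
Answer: -4479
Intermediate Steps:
W(Q, M) = -6 + M (W(Q, M) = M - 6 = -6 + M)
S = -200 (S = (36 + (3 - 1*(-1)))*(-6 + 1) = (36 + (3 + 1))*(-5) = (36 + 4)*(-5) = 40*(-5) = -200)
-4679 - S = -4679 - 1*(-200) = -4679 + 200 = -4479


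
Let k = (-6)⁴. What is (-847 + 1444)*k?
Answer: 773712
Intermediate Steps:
k = 1296
(-847 + 1444)*k = (-847 + 1444)*1296 = 597*1296 = 773712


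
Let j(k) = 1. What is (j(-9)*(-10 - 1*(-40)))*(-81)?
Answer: -2430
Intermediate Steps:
(j(-9)*(-10 - 1*(-40)))*(-81) = (1*(-10 - 1*(-40)))*(-81) = (1*(-10 + 40))*(-81) = (1*30)*(-81) = 30*(-81) = -2430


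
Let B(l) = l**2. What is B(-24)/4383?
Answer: 64/487 ≈ 0.13142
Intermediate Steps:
B(-24)/4383 = (-24)**2/4383 = 576*(1/4383) = 64/487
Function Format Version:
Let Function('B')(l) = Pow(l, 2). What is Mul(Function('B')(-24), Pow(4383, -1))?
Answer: Rational(64, 487) ≈ 0.13142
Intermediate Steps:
Mul(Function('B')(-24), Pow(4383, -1)) = Mul(Pow(-24, 2), Pow(4383, -1)) = Mul(576, Rational(1, 4383)) = Rational(64, 487)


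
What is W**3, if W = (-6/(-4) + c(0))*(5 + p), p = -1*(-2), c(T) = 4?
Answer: 456533/8 ≈ 57067.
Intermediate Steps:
p = 2
W = 77/2 (W = (-6/(-4) + 4)*(5 + 2) = (-6*(-1/4) + 4)*7 = (3/2 + 4)*7 = (11/2)*7 = 77/2 ≈ 38.500)
W**3 = (77/2)**3 = 456533/8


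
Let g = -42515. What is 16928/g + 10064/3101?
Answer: 375377232/131839015 ≈ 2.8472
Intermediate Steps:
16928/g + 10064/3101 = 16928/(-42515) + 10064/3101 = 16928*(-1/42515) + 10064*(1/3101) = -16928/42515 + 10064/3101 = 375377232/131839015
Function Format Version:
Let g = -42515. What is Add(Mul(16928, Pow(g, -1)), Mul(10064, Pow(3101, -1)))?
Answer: Rational(375377232, 131839015) ≈ 2.8472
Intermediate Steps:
Add(Mul(16928, Pow(g, -1)), Mul(10064, Pow(3101, -1))) = Add(Mul(16928, Pow(-42515, -1)), Mul(10064, Pow(3101, -1))) = Add(Mul(16928, Rational(-1, 42515)), Mul(10064, Rational(1, 3101))) = Add(Rational(-16928, 42515), Rational(10064, 3101)) = Rational(375377232, 131839015)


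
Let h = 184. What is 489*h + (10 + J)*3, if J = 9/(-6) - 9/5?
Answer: 899961/10 ≈ 89996.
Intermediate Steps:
J = -33/10 (J = 9*(-1/6) - 9*1/5 = -3/2 - 9/5 = -33/10 ≈ -3.3000)
489*h + (10 + J)*3 = 489*184 + (10 - 33/10)*3 = 89976 + (67/10)*3 = 89976 + 201/10 = 899961/10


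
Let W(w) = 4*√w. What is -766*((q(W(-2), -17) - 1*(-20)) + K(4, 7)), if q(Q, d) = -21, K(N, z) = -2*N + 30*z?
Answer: -153966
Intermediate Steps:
-766*((q(W(-2), -17) - 1*(-20)) + K(4, 7)) = -766*((-21 - 1*(-20)) + (-2*4 + 30*7)) = -766*((-21 + 20) + (-8 + 210)) = -766*(-1 + 202) = -766*201 = -153966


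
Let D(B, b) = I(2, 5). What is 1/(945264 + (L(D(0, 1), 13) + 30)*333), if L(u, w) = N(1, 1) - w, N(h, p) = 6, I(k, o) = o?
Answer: 1/952923 ≈ 1.0494e-6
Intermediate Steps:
D(B, b) = 5
L(u, w) = 6 - w
1/(945264 + (L(D(0, 1), 13) + 30)*333) = 1/(945264 + ((6 - 1*13) + 30)*333) = 1/(945264 + ((6 - 13) + 30)*333) = 1/(945264 + (-7 + 30)*333) = 1/(945264 + 23*333) = 1/(945264 + 7659) = 1/952923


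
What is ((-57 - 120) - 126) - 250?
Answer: -553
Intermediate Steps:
((-57 - 120) - 126) - 250 = (-177 - 126) - 250 = -303 - 250 = -553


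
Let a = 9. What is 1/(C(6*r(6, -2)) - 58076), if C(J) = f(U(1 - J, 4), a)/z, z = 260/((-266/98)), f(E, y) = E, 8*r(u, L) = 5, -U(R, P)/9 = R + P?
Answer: -1456/84558485 ≈ -1.7219e-5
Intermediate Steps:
U(R, P) = -9*P - 9*R (U(R, P) = -9*(R + P) = -9*(P + R) = -9*P - 9*R)
r(u, L) = 5/8 (r(u, L) = (1/8)*5 = 5/8)
z = -1820/19 (z = 260/((-266*1/98)) = 260/(-19/7) = 260*(-7/19) = -1820/19 ≈ -95.789)
C(J) = 171/364 - 171*J/1820 (C(J) = (-9*4 - 9*(1 - J))/(-1820/19) = (-36 + (-9 + 9*J))*(-19/1820) = (-45 + 9*J)*(-19/1820) = 171/364 - 171*J/1820)
1/(C(6*r(6, -2)) - 58076) = 1/((171/364 - 513*5/(910*8)) - 58076) = 1/((171/364 - 171/1820*15/4) - 58076) = 1/((171/364 - 513/1456) - 58076) = 1/(171/1456 - 58076) = 1/(-84558485/1456) = -1456/84558485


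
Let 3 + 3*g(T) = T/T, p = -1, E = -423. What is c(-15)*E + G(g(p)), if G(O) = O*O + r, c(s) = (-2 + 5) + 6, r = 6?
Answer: -34205/9 ≈ -3800.6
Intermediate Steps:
g(T) = -⅔ (g(T) = -1 + (T/T)/3 = -1 + (⅓)*1 = -1 + ⅓ = -⅔)
c(s) = 9 (c(s) = 3 + 6 = 9)
G(O) = 6 + O² (G(O) = O*O + 6 = O² + 6 = 6 + O²)
c(-15)*E + G(g(p)) = 9*(-423) + (6 + (-⅔)²) = -3807 + (6 + 4/9) = -3807 + 58/9 = -34205/9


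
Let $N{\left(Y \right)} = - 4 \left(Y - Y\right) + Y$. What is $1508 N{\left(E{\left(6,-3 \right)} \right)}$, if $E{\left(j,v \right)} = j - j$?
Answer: $0$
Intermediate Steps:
$E{\left(j,v \right)} = 0$
$N{\left(Y \right)} = Y$ ($N{\left(Y \right)} = \left(-4\right) 0 + Y = 0 + Y = Y$)
$1508 N{\left(E{\left(6,-3 \right)} \right)} = 1508 \cdot 0 = 0$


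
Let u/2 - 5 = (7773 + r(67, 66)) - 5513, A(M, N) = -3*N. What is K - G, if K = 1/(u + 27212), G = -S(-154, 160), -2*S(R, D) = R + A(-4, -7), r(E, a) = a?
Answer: 1059811/15937 ≈ 66.500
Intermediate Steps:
u = 4662 (u = 10 + 2*((7773 + 66) - 5513) = 10 + 2*(7839 - 5513) = 10 + 2*2326 = 10 + 4652 = 4662)
S(R, D) = -21/2 - R/2 (S(R, D) = -(R - 3*(-7))/2 = -(R + 21)/2 = -(21 + R)/2 = -21/2 - R/2)
G = -133/2 (G = -(-21/2 - 1/2*(-154)) = -(-21/2 + 77) = -1*133/2 = -133/2 ≈ -66.500)
K = 1/31874 (K = 1/(4662 + 27212) = 1/31874 ≈ 3.1374e-5)
K - G = 1/31874 - 1*(-133/2) = 1/31874 + 133/2 = 1059811/15937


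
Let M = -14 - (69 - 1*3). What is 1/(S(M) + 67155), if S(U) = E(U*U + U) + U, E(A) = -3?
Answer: 1/67072 ≈ 1.4909e-5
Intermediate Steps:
M = -80 (M = -14 - (69 - 3) = -14 - 1*66 = -14 - 66 = -80)
S(U) = -3 + U
1/(S(M) + 67155) = 1/((-3 - 80) + 67155) = 1/(-83 + 67155) = 1/67072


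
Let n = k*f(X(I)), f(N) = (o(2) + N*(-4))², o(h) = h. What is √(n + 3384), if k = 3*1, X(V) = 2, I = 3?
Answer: 6*√97 ≈ 59.093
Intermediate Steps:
f(N) = (2 - 4*N)² (f(N) = (2 + N*(-4))² = (2 - 4*N)²)
k = 3
n = 108 (n = 3*(4*(-1 + 2*2)²) = 3*(4*(-1 + 4)²) = 3*(4*3²) = 3*(4*9) = 3*36 = 108)
√(n + 3384) = √(108 + 3384) = √3492 = 6*√97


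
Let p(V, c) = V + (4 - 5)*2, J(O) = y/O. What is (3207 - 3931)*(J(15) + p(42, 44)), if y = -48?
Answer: -133216/5 ≈ -26643.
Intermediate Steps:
J(O) = -48/O
p(V, c) = -2 + V (p(V, c) = V - 1*2 = V - 2 = -2 + V)
(3207 - 3931)*(J(15) + p(42, 44)) = (3207 - 3931)*(-48/15 + (-2 + 42)) = -724*(-48*1/15 + 40) = -724*(-16/5 + 40) = -724*184/5 = -133216/5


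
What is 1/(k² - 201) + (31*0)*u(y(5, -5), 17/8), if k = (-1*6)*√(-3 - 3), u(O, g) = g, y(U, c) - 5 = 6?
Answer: -1/417 ≈ -0.0023981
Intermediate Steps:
y(U, c) = 11 (y(U, c) = 5 + 6 = 11)
k = -6*I*√6 ≈ -14.697*I
1/(k² - 201) + (31*0)*u(y(5, -5), 17/8) = 1/((-6*I*√6)² - 201) + (31*0)*(17/8) = 1/(-216 - 201) + 0*(17*(⅛)) = 1/(-417) + 0*(17/8) = -1/417 + 0 = -1/417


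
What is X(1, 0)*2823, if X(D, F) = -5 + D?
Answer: -11292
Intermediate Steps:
X(1, 0)*2823 = (-5 + 1)*2823 = -4*2823 = -11292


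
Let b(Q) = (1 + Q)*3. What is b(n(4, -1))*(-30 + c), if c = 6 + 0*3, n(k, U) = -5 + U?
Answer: 360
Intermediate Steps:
b(Q) = 3 + 3*Q
c = 6 (c = 6 + 0 = 6)
b(n(4, -1))*(-30 + c) = (3 + 3*(-5 - 1))*(-30 + 6) = (3 + 3*(-6))*(-24) = (3 - 18)*(-24) = -15*(-24) = 360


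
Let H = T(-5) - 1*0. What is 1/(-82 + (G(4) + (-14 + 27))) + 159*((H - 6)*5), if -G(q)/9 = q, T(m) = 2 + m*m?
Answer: 1752974/105 ≈ 16695.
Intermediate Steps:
T(m) = 2 + m²
G(q) = -9*q
H = 27 (H = (2 + (-5)²) - 1*0 = (2 + 25) + 0 = 27 + 0 = 27)
1/(-82 + (G(4) + (-14 + 27))) + 159*((H - 6)*5) = 1/(-82 + (-9*4 + (-14 + 27))) + 159*((27 - 6)*5) = 1/(-82 + (-36 + 13)) + 159*(21*5) = 1/(-82 - 23) + 159*105 = 1/(-105) + 16695 = -1/105 + 16695 = 1752974/105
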